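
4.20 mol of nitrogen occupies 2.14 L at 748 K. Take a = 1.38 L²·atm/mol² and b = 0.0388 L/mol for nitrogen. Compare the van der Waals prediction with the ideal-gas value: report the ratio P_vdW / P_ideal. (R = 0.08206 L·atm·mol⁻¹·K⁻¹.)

P_vdW / P_ideal ≈ 1.038

Ideal: P_ideal = nRT/V = (4.20)(0.08206)(748)/2.14 = 120.467 atm
vdW: P = nRT/(V − nb) − a n²/V² = 257.800/1.97704 − 24.3432/4.57960 = 130.397 − 5.31557 = 125.081 atm
Ratio = 125.081/120.467 = 1.038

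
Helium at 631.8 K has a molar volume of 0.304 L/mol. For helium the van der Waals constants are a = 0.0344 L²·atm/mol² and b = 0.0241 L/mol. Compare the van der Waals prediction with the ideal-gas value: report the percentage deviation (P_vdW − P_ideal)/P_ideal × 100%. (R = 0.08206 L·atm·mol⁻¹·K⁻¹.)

Ideal: P_ideal = RT/V_m = (0.08206)(631.8)/0.304 = 170.544 atm
vdW: P = RT/(V_m − b) − a/V_m² = 51.8455/0.279900 − 0.0344/0.0924160 = 185.229 − 0.372230 = 184.857 atm
% deviation = (184.857 − 170.544)/170.544 × 100% = 8.39%

8.39 %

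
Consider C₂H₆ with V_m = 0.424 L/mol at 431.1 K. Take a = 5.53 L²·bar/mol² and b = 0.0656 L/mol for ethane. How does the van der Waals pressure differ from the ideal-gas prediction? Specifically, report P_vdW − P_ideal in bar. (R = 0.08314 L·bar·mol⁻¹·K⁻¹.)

Ideal: P_ideal = RT/V_m = (0.08314)(431.1)/0.424 = 84.5322 bar
vdW: P = RT/(V_m − b) − a/V_m² = 35.8417/0.358400 − 5.53/0.179776 = 100.005 − 30.7605 = 69.245 bar
ΔP = 69.245 − 84.5322 = -15.29 bar

ΔP ≈ -15.29 bar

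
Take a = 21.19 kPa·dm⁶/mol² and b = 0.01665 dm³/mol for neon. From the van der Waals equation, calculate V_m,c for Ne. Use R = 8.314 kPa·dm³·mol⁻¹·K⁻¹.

For a van der Waals gas, V_m,c = 3b.
V_m,c = 3×0.01665 = 0.04995 dm³/mol

V_m,c ≈ 0.04995 dm³/mol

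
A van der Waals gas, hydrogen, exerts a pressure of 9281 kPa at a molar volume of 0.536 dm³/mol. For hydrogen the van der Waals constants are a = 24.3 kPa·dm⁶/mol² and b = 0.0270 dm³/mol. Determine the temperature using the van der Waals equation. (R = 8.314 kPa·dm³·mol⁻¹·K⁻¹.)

T = (P + a/V_m²)(V_m − b)/R
P + a/V_m² = 9281 + 24.3/(0.536)² = 9365.6 kPa
V_m − b = 0.536 − 0.0270 = 0.50900 dm³/mol
T = (9365.6)(0.50900)/8.314 = 573.4 K

T ≈ 573.4 K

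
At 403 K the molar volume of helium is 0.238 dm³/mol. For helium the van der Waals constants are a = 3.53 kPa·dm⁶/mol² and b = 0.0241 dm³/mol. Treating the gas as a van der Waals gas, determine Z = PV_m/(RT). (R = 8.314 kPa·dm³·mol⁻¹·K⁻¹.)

P = RT/(V_m − b) − a/V_m² = (8.314)(403)/(0.238 − 0.0241) − 3.53/(0.238)²
  = 3350.5/0.21390 − 62.319 = 15664 − 62.319 = 15602 kPa
Z = PV_m/(RT) = (15602)(0.238)/((8.314)(403)) = 3713.3/3350.5 = 1.108

Z ≈ 1.108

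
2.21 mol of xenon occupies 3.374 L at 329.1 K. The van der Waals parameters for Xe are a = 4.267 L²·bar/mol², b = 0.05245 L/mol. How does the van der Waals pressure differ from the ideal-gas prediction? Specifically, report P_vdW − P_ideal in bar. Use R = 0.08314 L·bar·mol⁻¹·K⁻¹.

ΔP ≈ -1.193 bar

Ideal: P_ideal = nRT/V = (2.21)(0.08314)(329.1)/3.374 = 17.9219 bar
vdW: P = nRT/(V − nb) − a n²/V² = 60.4686/3.25809 − 20.8405/11.3839 = 18.5595 − 1.83070 = 16.7288 bar
ΔP = 16.7288 − 17.9219 = -1.193 bar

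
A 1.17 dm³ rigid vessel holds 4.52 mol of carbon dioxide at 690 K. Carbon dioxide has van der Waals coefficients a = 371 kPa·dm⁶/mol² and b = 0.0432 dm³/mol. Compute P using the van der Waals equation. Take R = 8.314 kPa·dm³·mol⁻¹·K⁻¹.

P ≈ 21065 kPa

P = nRT/(V − nb) − a n²/V²
nRT/(V − nb) = (4.52)(8.314)(690)/(1.17 − 4.52×0.0432) = 25930/0.97474 = 26602 kPa
a n²/V² = (371)(4.52)²/(1.17)² = 5537.1 kPa
P = 26602 − 5537.1 = 21065 kPa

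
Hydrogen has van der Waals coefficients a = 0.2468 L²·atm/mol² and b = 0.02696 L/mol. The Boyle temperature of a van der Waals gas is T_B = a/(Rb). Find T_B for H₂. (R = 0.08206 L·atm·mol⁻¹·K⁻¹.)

T_B ≈ 111.6 K

For a van der Waals gas the second virial coefficient B₂ = b − a/(RT) vanishes at T_B = a/(Rb).
T_B = 0.2468/(0.08206×0.02696) = 0.2468/0.0022123 = 111.6 K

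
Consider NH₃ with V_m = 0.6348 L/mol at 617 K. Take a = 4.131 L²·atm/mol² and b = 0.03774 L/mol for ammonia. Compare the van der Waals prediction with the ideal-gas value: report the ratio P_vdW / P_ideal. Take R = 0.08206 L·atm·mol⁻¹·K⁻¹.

P_vdW / P_ideal ≈ 0.9347

Ideal: P_ideal = RT/V_m = (0.08206)(617)/0.6348 = 79.7590 atm
vdW: P = RT/(V_m − b) − a/V_m² = 50.6310/0.597060 − 4.131/0.402971 = 84.8005 − 10.2514 = 74.5491 atm
Ratio = 74.5491/79.7590 = 0.9347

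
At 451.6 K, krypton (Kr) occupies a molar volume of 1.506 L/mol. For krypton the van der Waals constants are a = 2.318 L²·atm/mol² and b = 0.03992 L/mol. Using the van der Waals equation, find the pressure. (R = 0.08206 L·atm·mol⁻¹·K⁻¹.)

P ≈ 24.26 atm

P = RT/(V_m − b) − a/V_m²
RT/(V_m − b) = (0.08206)(451.6)/(1.506 − 0.03992) = 37.058/1.4661 = 25.277 atm
a/V_m² = 2.318/(1.506)² = 1.0220 atm
P = 25.277 − 1.0220 = 24.26 atm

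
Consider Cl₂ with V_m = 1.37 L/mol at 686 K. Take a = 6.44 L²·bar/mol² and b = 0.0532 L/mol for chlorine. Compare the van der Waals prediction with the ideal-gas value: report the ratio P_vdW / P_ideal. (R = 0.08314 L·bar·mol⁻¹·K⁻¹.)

P_vdW / P_ideal ≈ 0.9580

Ideal: P_ideal = RT/V_m = (0.08314)(686)/1.37 = 41.6307 bar
vdW: P = RT/(V_m − b) − a/V_m² = 57.0340/1.31680 − 6.44/1.87690 = 43.3126 − 3.43119 = 39.8814 bar
Ratio = 39.8814/41.6307 = 0.9580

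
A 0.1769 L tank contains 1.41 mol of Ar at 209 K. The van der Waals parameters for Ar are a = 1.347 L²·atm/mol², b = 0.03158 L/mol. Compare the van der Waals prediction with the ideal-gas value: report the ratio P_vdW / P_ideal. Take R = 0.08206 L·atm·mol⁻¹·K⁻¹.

Ideal: P_ideal = nRT/V = (1.41)(0.08206)(209)/0.1769 = 136.700 atm
vdW: P = nRT/(V − nb) − a n²/V² = 24.1823/0.132372 − 2.67797/0.0312936 = 182.684 − 85.5756 = 97.108 atm
Ratio = 97.108/136.700 = 0.7104

P_vdW / P_ideal ≈ 0.7104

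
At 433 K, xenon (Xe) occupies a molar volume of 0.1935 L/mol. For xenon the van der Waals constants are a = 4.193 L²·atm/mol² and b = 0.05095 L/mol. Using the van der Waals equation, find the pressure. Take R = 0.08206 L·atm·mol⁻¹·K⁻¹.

P ≈ 137.3 atm

P = RT/(V_m − b) − a/V_m²
RT/(V_m − b) = (0.08206)(433)/(0.1935 − 0.05095) = 35.532/0.14255 = 249.26 atm
a/V_m² = 4.193/(0.1935)² = 111.99 atm
P = 249.26 − 111.99 = 137.3 atm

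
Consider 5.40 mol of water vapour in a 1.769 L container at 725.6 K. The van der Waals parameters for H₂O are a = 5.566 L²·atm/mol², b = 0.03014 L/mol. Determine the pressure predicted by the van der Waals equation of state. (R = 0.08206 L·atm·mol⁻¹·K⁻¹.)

P ≈ 148.3 atm

P = nRT/(V − nb) − a n²/V²
nRT/(V − nb) = (5.40)(0.08206)(725.6)/(1.769 − 5.40×0.03014) = 321.53/1.6062 = 200.18 atm
a n²/V² = (5.566)(5.40)²/(1.769)² = 51.865 atm
P = 200.18 − 51.865 = 148.3 atm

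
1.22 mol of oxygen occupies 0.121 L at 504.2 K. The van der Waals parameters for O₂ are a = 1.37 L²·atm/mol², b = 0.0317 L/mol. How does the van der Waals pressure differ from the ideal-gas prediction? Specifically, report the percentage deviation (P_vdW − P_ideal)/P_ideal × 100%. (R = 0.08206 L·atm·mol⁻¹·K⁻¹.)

Ideal: P_ideal = nRT/V = (1.22)(0.08206)(504.2)/0.121 = 417.166 atm
vdW: P = nRT/(V − nb) − a n²/V² = 50.4771/0.0823260 − 2.03911/0.0146410 = 613.137 − 139.274 = 473.863 atm
% deviation = (473.863 − 417.166)/417.166 × 100% = 13.59%

13.59 %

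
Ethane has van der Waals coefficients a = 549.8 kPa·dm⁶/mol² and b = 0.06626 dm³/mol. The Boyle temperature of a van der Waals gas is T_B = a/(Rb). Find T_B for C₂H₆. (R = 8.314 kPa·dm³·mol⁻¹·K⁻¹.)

For a van der Waals gas the second virial coefficient B₂ = b − a/(RT) vanishes at T_B = a/(Rb).
T_B = 549.8/(8.314×0.06626) = 549.8/0.55089 = 998.0 K

T_B ≈ 998.0 K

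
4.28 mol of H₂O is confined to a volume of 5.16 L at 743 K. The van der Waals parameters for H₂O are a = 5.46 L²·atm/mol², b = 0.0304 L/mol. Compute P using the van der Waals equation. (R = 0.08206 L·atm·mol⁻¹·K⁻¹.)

P = nRT/(V − nb) − a n²/V²
nRT/(V − nb) = (4.28)(0.08206)(743)/(5.16 − 4.28×0.0304) = 260.95/5.0299 = 51.880 atm
a n²/V² = (5.46)(4.28)²/(5.16)² = 3.7565 atm
P = 51.880 − 3.7565 = 48.12 atm

P ≈ 48.12 atm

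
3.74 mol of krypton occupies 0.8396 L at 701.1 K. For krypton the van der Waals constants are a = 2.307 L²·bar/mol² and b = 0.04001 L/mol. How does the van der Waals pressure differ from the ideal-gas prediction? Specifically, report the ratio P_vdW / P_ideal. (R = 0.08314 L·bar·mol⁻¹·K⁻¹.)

P_vdW / P_ideal ≈ 1.041

Ideal: P_ideal = nRT/V = (3.74)(0.08314)(701.1)/0.8396 = 259.650 bar
vdW: P = nRT/(V − nb) − a n²/V² = 218.003/0.689963 − 32.2694/0.704928 = 315.963 − 45.7769 = 270.186 bar
Ratio = 270.186/259.650 = 1.041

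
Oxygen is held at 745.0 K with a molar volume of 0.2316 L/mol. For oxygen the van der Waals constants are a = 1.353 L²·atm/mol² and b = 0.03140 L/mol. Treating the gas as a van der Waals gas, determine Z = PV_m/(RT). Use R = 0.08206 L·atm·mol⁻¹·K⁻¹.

Z ≈ 1.061

P = RT/(V_m − b) − a/V_m² = (0.08206)(745.0)/(0.2316 − 0.03140) − 1.353/(0.2316)²
  = 61.135/0.20020 − 25.224 = 305.37 − 25.224 = 280.15 atm
Z = PV_m/(RT) = (280.15)(0.2316)/((0.08206)(745.0)) = 64.883/61.135 = 1.061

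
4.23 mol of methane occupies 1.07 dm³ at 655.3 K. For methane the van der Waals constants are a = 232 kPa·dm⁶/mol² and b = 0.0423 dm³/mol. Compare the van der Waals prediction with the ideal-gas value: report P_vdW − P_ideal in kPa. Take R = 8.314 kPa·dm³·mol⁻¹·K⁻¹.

ΔP ≈ 699 kPa

Ideal: P_ideal = nRT/V = (4.23)(8.314)(655.3)/1.07 = 21538.1 kPa
vdW: P = nRT/(V − nb) − a n²/V² = 23045.7/0.891071 − 4151.15/1.14490 = 25862.9 − 3625.78 = 22237.1 kPa
ΔP = 22237.1 − 21538.1 = 699 kPa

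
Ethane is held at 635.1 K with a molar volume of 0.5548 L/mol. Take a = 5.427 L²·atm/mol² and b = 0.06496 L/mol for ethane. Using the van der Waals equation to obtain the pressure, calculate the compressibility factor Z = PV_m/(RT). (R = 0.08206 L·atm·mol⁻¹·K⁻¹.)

Z ≈ 0.9449

P = RT/(V_m − b) − a/V_m² = (0.08206)(635.1)/(0.5548 − 0.06496) − 5.427/(0.5548)²
  = 52.116/0.48984 − 17.631 = 106.39 − 17.631 = 88.76 atm
Z = PV_m/(RT) = (88.76)(0.5548)/((0.08206)(635.1)) = 49.244/52.116 = 0.9449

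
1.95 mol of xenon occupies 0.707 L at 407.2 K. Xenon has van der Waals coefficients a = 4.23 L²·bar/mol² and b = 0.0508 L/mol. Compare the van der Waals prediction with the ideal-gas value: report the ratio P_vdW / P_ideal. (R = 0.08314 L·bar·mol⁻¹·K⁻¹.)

Ideal: P_ideal = nRT/V = (1.95)(0.08314)(407.2)/0.707 = 93.3755 bar
vdW: P = nRT/(V − nb) − a n²/V² = 66.0165/0.607940 − 16.0846/0.499849 = 108.590 − 32.1789 = 76.411 bar
Ratio = 76.411/93.3755 = 0.8183

P_vdW / P_ideal ≈ 0.8183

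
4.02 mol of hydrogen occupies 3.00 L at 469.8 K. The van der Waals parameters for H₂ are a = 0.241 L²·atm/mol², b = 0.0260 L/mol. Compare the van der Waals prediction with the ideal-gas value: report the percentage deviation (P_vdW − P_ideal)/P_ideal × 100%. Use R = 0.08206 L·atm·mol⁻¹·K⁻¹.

Ideal: P_ideal = nRT/V = (4.02)(0.08206)(469.8)/3.00 = 51.6594 atm
vdW: P = nRT/(V − nb) − a n²/V² = 154.978/2.89548 − 3.89466/9.00000 = 53.5241 − 0.432740 = 53.0914 atm
% deviation = (53.0914 − 51.6594)/51.6594 × 100% = 2.77%

2.77 %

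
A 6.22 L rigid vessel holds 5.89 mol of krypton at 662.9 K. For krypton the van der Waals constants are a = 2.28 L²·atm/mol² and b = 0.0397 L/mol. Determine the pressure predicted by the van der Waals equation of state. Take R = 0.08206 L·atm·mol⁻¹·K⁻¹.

P = nRT/(V − nb) − a n²/V²
nRT/(V − nb) = (5.89)(0.08206)(662.9)/(6.22 − 5.89×0.0397) = 320.40/5.9862 = 53.523 atm
a n²/V² = (2.28)(5.89)²/(6.22)² = 2.0445 atm
P = 53.523 − 2.0445 = 51.48 atm

P ≈ 51.48 atm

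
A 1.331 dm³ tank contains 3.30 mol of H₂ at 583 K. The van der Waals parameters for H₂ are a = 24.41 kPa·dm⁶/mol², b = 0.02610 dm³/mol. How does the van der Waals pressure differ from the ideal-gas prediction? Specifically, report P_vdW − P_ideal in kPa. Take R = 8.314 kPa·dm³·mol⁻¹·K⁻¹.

ΔP ≈ 681 kPa

Ideal: P_ideal = nRT/V = (3.30)(8.314)(583)/1.331 = 12017.5 kPa
vdW: P = nRT/(V − nb) − a n²/V² = 15995.3/1.24487 − 265.825/1.77156 = 12849.0 − 150.051 = 12698.9 kPa
ΔP = 12698.9 − 12017.5 = 681 kPa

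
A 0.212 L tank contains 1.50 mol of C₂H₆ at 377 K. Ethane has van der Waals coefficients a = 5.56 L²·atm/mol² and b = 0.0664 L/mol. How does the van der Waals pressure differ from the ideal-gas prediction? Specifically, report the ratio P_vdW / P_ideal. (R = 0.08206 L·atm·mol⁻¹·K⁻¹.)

Ideal: P_ideal = nRT/V = (1.50)(0.08206)(377)/0.212 = 218.891 atm
vdW: P = nRT/(V − nb) − a n²/V² = 46.4049/0.112400 − 12.5100/0.0449440 = 412.855 − 278.346 = 134.509 atm
Ratio = 134.509/218.891 = 0.6145

P_vdW / P_ideal ≈ 0.6145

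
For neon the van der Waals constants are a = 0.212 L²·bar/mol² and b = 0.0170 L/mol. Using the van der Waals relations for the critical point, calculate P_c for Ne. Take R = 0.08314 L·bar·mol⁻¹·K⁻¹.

P_c ≈ 27.17 bar

For a van der Waals gas, P_c = a/(27b²).
P_c = 0.212/(27×(0.0170)²) = 0.212/0.0078030 = 27.17 bar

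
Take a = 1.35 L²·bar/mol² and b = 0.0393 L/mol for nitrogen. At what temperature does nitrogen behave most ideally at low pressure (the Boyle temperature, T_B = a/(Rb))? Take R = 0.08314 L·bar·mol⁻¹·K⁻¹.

T_B ≈ 413.2 K

For a van der Waals gas the second virial coefficient B₂ = b − a/(RT) vanishes at T_B = a/(Rb).
T_B = 1.35/(0.08314×0.0393) = 1.35/0.0032674 = 413.2 K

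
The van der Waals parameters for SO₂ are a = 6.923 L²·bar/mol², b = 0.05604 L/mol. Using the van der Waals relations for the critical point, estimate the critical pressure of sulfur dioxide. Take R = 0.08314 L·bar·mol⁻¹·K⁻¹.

For a van der Waals gas, P_c = a/(27b²).
P_c = 6.923/(27×(0.05604)²) = 6.923/0.084793 = 81.65 bar

P_c ≈ 81.65 bar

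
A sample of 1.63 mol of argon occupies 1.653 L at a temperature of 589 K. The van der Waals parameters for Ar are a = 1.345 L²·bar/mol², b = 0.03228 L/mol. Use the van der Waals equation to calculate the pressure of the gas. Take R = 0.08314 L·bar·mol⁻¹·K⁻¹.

P ≈ 48.57 bar

P = nRT/(V − nb) − a n²/V²
nRT/(V − nb) = (1.63)(0.08314)(589)/(1.653 − 1.63×0.03228) = 79.820/1.6004 = 49.875 bar
a n²/V² = (1.345)(1.63)²/(1.653)² = 1.3078 bar
P = 49.875 − 1.3078 = 48.57 bar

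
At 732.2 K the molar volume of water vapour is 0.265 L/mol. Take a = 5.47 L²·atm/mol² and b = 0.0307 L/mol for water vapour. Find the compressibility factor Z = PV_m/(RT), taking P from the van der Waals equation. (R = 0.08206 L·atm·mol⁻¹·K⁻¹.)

Z ≈ 0.7875

P = RT/(V_m − b) − a/V_m² = (0.08206)(732.2)/(0.265 − 0.0307) − 5.47/(0.265)²
  = 60.084/0.23430 − 77.892 = 256.44 − 77.892 = 178.55 atm
Z = PV_m/(RT) = (178.55)(0.265)/((0.08206)(732.2)) = 47.316/60.084 = 0.7875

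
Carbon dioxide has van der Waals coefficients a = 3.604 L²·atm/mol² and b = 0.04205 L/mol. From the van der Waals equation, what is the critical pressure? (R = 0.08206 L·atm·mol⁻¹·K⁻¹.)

For a van der Waals gas, P_c = a/(27b²).
P_c = 3.604/(27×(0.04205)²) = 3.604/0.047741 = 75.49 atm

P_c ≈ 75.49 atm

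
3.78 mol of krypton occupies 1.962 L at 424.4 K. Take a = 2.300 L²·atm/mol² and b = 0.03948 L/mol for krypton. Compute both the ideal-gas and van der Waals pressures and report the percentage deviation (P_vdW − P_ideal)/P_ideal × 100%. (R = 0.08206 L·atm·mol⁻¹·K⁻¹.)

-4.49 %

Ideal: P_ideal = nRT/V = (3.78)(0.08206)(424.4)/1.962 = 67.0965 atm
vdW: P = nRT/(V − nb) − a n²/V² = 131.643/1.81277 − 32.8633/3.84944 = 72.6198 − 8.53716 = 64.0826 atm
% deviation = (64.0826 − 67.0965)/67.0965 × 100% = -4.49%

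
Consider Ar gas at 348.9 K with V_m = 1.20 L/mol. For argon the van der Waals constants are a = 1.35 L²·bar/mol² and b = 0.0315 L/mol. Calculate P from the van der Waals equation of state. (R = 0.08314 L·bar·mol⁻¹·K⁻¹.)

P ≈ 23.89 bar

P = RT/(V_m − b) − a/V_m²
RT/(V_m − b) = (0.08314)(348.9)/(1.20 − 0.0315) = 29.008/1.1685 = 24.825 bar
a/V_m² = 1.35/(1.20)² = 0.93750 bar
P = 24.825 − 0.93750 = 23.89 bar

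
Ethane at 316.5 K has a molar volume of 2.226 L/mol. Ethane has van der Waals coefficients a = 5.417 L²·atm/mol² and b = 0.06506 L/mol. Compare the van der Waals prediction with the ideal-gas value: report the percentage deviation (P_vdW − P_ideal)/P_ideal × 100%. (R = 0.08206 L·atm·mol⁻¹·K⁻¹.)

Ideal: P_ideal = RT/V_m = (0.08206)(316.5)/2.226 = 11.6676 atm
vdW: P = RT/(V_m − b) − a/V_m² = 25.9720/2.16094 − 5.417/4.95508 = 12.0188 − 1.09322 = 10.9256 atm
% deviation = (10.9256 − 11.6676)/11.6676 × 100% = -6.36%

-6.36 %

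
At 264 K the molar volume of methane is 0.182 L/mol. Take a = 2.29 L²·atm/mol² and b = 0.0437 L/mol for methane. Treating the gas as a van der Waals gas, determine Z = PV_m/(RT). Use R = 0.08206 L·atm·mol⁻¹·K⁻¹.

Z ≈ 0.7352

P = RT/(V_m − b) − a/V_m² = (0.08206)(264)/(0.182 − 0.0437) − 2.29/(0.182)²
  = 21.664/0.13830 − 69.134 = 156.64 − 69.134 = 87.51 atm
Z = PV_m/(RT) = (87.51)(0.182)/((0.08206)(264)) = 15.927/21.664 = 0.7352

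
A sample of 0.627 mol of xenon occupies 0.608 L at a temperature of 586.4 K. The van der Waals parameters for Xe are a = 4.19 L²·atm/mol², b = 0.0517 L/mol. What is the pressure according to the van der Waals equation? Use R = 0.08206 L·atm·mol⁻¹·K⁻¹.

P ≈ 47.96 atm

P = nRT/(V − nb) − a n²/V²
nRT/(V − nb) = (0.627)(0.08206)(586.4)/(0.608 − 0.627×0.0517) = 30.171/0.57558 = 52.418 atm
a n²/V² = (4.19)(0.627)²/(0.608)² = 4.4560 atm
P = 52.418 − 4.4560 = 47.96 atm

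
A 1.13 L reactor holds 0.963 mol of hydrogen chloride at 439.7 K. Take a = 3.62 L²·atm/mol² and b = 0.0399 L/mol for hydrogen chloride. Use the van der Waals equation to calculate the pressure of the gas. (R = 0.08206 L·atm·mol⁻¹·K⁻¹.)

P = nRT/(V − nb) − a n²/V²
nRT/(V − nb) = (0.963)(0.08206)(439.7)/(1.13 − 0.963×0.0399) = 34.747/1.0916 = 31.831 atm
a n²/V² = (3.62)(0.963)²/(1.13)² = 2.6291 atm
P = 31.831 − 2.6291 = 29.20 atm

P ≈ 29.20 atm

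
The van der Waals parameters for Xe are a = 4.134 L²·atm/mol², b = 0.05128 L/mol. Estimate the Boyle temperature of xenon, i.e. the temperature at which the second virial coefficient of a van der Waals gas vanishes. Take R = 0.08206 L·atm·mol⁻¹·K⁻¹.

T_B ≈ 982.4 K

For a van der Waals gas the second virial coefficient B₂ = b − a/(RT) vanishes at T_B = a/(Rb).
T_B = 4.134/(0.08206×0.05128) = 4.134/0.0042080 = 982.4 K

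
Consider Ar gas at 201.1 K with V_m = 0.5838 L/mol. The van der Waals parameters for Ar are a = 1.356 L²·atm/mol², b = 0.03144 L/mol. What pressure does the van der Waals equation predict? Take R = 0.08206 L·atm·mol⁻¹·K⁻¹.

P = RT/(V_m − b) − a/V_m²
RT/(V_m − b) = (0.08206)(201.1)/(0.5838 − 0.03144) = 16.502/0.55236 = 29.875 atm
a/V_m² = 1.356/(0.5838)² = 3.9786 atm
P = 29.875 − 3.9786 = 25.90 atm

P ≈ 25.90 atm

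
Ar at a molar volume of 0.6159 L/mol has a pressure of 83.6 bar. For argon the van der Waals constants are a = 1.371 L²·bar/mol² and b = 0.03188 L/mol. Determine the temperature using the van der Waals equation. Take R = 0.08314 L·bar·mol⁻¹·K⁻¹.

T ≈ 612.6 K

T = (P + a/V_m²)(V_m − b)/R
P + a/V_m² = 83.6 + 1.371/(0.6159)² = 87.214 bar
V_m − b = 0.6159 − 0.03188 = 0.58402 L/mol
T = (87.214)(0.58402)/0.08314 = 612.6 K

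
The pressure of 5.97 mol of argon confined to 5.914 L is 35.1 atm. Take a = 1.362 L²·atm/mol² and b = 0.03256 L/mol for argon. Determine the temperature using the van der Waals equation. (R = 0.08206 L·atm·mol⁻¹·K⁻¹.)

T ≈ 426.0 K

T = (P + a n²/V²)(V − nb)/(nR)
P + a n²/V² = 35.1 + (1.362)(5.97)²/(5.914)² = 36.488 atm
V − nb = 5.914 − (5.97)(0.03256) = 5.7196 L
T = (36.488)(5.7196)/((5.97)(0.08206)) = 426.0 K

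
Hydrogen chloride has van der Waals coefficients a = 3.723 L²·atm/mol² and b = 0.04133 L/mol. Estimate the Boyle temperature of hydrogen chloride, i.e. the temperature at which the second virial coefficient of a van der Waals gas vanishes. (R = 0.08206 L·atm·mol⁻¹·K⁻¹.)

For a van der Waals gas the second virial coefficient B₂ = b − a/(RT) vanishes at T_B = a/(Rb).
T_B = 3.723/(0.08206×0.04133) = 3.723/0.0033915 = 1098 K

T_B ≈ 1098 K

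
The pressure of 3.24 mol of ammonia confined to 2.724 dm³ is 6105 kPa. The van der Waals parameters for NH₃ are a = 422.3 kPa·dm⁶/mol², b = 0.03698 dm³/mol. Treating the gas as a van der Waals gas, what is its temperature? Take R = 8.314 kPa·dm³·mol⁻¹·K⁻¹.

T ≈ 648.0 K

T = (P + a n²/V²)(V − nb)/(nR)
P + a n²/V² = 6105 + (422.3)(3.24)²/(2.724)² = 6702.4 kPa
V − nb = 2.724 − (3.24)(0.03698) = 2.6042 dm³
T = (6702.4)(2.6042)/((3.24)(8.314)) = 648.0 K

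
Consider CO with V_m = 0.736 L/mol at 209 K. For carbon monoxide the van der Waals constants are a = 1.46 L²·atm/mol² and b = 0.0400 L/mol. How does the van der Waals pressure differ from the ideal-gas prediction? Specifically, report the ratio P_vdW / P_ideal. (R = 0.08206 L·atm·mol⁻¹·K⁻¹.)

Ideal: P_ideal = RT/V_m = (0.08206)(209)/0.736 = 23.3024 atm
vdW: P = RT/(V_m − b) − a/V_m² = 17.1505/0.696000 − 1.46/0.541696 = 24.6415 − 2.69524 = 21.9463 atm
Ratio = 21.9463/23.3024 = 0.9418

P_vdW / P_ideal ≈ 0.9418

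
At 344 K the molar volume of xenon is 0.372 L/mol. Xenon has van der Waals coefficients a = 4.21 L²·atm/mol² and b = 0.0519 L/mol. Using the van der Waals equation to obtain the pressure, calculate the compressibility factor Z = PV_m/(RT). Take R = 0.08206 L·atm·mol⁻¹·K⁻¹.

Z ≈ 0.7612

P = RT/(V_m − b) − a/V_m² = (0.08206)(344)/(0.372 − 0.0519) − 4.21/(0.372)²
  = 28.229/0.32010 − 30.423 = 88.188 − 30.423 = 57.765 atm
Z = PV_m/(RT) = (57.765)(0.372)/((0.08206)(344)) = 21.489/28.229 = 0.7612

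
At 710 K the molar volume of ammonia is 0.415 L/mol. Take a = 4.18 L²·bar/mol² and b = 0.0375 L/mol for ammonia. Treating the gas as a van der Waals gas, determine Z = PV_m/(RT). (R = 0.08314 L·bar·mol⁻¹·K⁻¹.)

Z ≈ 0.9287

P = RT/(V_m − b) − a/V_m² = (0.08314)(710)/(0.415 − 0.0375) − 4.18/(0.415)²
  = 59.029/0.37750 − 24.271 = 156.37 − 24.271 = 132.10 bar
Z = PV_m/(RT) = (132.10)(0.415)/((0.08314)(710)) = 54.822/59.029 = 0.9287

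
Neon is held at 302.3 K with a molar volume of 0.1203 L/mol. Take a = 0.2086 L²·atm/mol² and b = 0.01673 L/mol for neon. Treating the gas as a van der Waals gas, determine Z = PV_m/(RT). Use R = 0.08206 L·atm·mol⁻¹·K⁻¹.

P = RT/(V_m − b) − a/V_m² = (0.08206)(302.3)/(0.1203 − 0.01673) − 0.2086/(0.1203)²
  = 24.807/0.10357 − 14.414 = 239.52 − 14.414 = 225.11 atm
Z = PV_m/(RT) = (225.11)(0.1203)/((0.08206)(302.3)) = 27.081/24.807 = 1.092

Z ≈ 1.092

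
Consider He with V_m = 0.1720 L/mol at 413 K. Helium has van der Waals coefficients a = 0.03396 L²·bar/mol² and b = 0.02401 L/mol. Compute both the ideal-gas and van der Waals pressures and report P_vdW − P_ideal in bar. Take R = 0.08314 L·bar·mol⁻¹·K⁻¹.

ΔP ≈ 31.24 bar

Ideal: P_ideal = RT/V_m = (0.08314)(413)/0.1720 = 199.633 bar
vdW: P = RT/(V_m − b) − a/V_m² = 34.3368/0.147990 − 0.03396/0.0295840 = 232.021 − 1.14792 = 230.873 bar
ΔP = 230.873 − 199.633 = 31.24 bar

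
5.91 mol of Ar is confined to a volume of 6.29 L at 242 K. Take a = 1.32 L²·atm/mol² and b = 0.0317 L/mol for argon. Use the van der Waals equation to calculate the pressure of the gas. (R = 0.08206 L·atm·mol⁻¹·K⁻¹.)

P = nRT/(V − nb) − a n²/V²
nRT/(V − nb) = (5.91)(0.08206)(242)/(6.29 − 5.91×0.0317) = 117.36/6.1027 = 19.231 atm
a n²/V² = (1.32)(5.91)²/(6.29)² = 1.1653 atm
P = 19.231 − 1.1653 = 18.07 atm

P ≈ 18.07 atm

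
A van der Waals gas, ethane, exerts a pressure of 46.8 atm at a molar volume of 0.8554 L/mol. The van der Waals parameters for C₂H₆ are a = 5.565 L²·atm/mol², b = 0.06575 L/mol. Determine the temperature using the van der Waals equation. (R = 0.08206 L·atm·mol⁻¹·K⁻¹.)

T ≈ 523.5 K

T = (P + a/V_m²)(V_m − b)/R
P + a/V_m² = 46.8 + 5.565/(0.8554)² = 54.405 atm
V_m − b = 0.8554 − 0.06575 = 0.78965 L/mol
T = (54.405)(0.78965)/0.08206 = 523.5 K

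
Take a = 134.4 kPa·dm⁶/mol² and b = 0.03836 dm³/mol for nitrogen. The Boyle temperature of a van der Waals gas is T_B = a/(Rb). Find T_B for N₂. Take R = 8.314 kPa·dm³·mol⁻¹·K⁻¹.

For a van der Waals gas the second virial coefficient B₂ = b − a/(RT) vanishes at T_B = a/(Rb).
T_B = 134.4/(8.314×0.03836) = 134.4/0.31893 = 421.4 K

T_B ≈ 421.4 K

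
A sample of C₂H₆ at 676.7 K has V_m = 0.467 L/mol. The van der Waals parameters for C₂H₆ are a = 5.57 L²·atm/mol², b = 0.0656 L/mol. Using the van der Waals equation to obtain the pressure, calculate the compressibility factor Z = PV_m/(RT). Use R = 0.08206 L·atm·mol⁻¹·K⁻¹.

Z ≈ 0.9486

P = RT/(V_m − b) − a/V_m² = (0.08206)(676.7)/(0.467 − 0.0656) − 5.57/(0.467)²
  = 55.530/0.40140 − 25.540 = 138.34 − 25.540 = 112.80 atm
Z = PV_m/(RT) = (112.80)(0.467)/((0.08206)(676.7)) = 52.678/55.530 = 0.9486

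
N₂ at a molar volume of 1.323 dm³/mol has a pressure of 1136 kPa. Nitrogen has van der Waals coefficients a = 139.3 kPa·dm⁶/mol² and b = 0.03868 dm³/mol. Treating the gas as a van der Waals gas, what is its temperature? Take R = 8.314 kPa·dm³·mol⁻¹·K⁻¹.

T ≈ 187.8 K

T = (P + a/V_m²)(V_m − b)/R
P + a/V_m² = 1136 + 139.3/(1.323)² = 1215.6 kPa
V_m − b = 1.323 − 0.03868 = 1.2843 dm³/mol
T = (1215.6)(1.2843)/8.314 = 187.8 K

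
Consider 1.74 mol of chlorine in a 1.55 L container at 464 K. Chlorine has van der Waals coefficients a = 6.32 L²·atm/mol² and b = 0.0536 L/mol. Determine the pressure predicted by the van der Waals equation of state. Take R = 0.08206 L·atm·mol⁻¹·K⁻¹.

P = nRT/(V − nb) − a n²/V²
nRT/(V − nb) = (1.74)(0.08206)(464)/(1.55 − 1.74×0.0536) = 66.252/1.4567 = 45.481 atm
a n²/V² = (6.32)(1.74)²/(1.55)² = 7.9644 atm
P = 45.481 − 7.9644 = 37.52 atm

P ≈ 37.52 atm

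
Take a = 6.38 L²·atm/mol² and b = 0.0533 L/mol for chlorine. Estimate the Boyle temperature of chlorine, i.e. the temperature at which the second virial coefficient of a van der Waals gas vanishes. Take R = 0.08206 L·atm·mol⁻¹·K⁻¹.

For a van der Waals gas the second virial coefficient B₂ = b − a/(RT) vanishes at T_B = a/(Rb).
T_B = 6.38/(0.08206×0.0533) = 6.38/0.0043738 = 1459 K

T_B ≈ 1459 K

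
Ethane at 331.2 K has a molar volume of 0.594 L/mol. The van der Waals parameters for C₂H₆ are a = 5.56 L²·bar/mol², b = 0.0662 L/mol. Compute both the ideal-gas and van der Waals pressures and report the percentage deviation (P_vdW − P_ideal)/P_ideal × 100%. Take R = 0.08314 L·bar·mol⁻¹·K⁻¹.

-21.45 %

Ideal: P_ideal = RT/V_m = (0.08314)(331.2)/0.594 = 46.3568 bar
vdW: P = RT/(V_m − b) − a/V_m² = 27.5360/0.527800 − 5.56/0.352836 = 52.1713 − 15.7580 = 36.4133 bar
% deviation = (36.4133 − 46.3568)/46.3568 × 100% = -21.45%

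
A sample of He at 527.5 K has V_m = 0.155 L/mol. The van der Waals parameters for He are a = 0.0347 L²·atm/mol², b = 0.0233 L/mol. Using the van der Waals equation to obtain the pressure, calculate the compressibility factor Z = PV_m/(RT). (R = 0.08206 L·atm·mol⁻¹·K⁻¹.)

Z ≈ 1.172

P = RT/(V_m − b) − a/V_m² = (0.08206)(527.5)/(0.155 − 0.0233) − 0.0347/(0.155)²
  = 43.287/0.13170 − 1.4443 = 328.68 − 1.4443 = 327.24 atm
Z = PV_m/(RT) = (327.24)(0.155)/((0.08206)(527.5)) = 50.722/43.287 = 1.172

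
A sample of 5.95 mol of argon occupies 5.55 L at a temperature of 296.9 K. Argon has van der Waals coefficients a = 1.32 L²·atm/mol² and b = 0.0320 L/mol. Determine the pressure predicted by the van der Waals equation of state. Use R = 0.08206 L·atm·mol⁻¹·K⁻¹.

P = nRT/(V − nb) − a n²/V²
nRT/(V − nb) = (5.95)(0.08206)(296.9)/(5.55 − 5.95×0.0320) = 144.96/5.3596 = 27.047 atm
a n²/V² = (1.32)(5.95)²/(5.55)² = 1.5171 atm
P = 27.047 − 1.5171 = 25.53 atm

P ≈ 25.53 atm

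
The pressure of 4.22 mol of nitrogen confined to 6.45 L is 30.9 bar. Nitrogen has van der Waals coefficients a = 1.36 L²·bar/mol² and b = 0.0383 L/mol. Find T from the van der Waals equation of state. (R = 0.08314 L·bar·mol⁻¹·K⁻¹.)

T = (P + a n²/V²)(V − nb)/(nR)
P + a n²/V² = 30.9 + (1.36)(4.22)²/(6.45)² = 31.482 bar
V − nb = 6.45 − (4.22)(0.0383) = 6.2884 L
T = (31.482)(6.2884)/((4.22)(0.08314)) = 564.3 K

T ≈ 564.3 K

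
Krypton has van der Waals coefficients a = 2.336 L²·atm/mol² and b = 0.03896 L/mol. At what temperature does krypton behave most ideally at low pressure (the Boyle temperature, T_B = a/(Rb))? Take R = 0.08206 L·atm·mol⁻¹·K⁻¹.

T_B ≈ 730.7 K

For a van der Waals gas the second virial coefficient B₂ = b − a/(RT) vanishes at T_B = a/(Rb).
T_B = 2.336/(0.08206×0.03896) = 2.336/0.0031971 = 730.7 K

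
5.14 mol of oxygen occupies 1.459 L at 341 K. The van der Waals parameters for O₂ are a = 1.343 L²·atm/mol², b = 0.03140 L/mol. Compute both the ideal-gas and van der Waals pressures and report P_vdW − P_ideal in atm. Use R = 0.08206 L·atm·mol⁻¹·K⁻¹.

Ideal: P_ideal = nRT/V = (5.14)(0.08206)(341)/1.459 = 98.5811 atm
vdW: P = nRT/(V − nb) − a n²/V² = 143.830/1.29760 − 35.4815/2.12868 = 110.843 − 16.6683 = 94.175 atm
ΔP = 94.175 − 98.5811 = -4.41 atm

ΔP ≈ -4.41 atm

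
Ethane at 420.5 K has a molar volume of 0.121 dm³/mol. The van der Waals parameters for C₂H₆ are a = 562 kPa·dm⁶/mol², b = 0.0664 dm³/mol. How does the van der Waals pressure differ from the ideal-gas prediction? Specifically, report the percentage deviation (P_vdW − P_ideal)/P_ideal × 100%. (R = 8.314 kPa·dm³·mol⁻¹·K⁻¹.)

Ideal: P_ideal = RT/V_m = (8.314)(420.5)/0.121 = 28892.9 kPa
vdW: P = RT/(V_m − b) − a/V_m² = 3496.04/0.0546000 − 562/0.0146410 = 64030.0 − 38385.4 = 25644.6 kPa
% deviation = (25644.6 − 28892.9)/28892.9 × 100% = -11.24%

-11.24 %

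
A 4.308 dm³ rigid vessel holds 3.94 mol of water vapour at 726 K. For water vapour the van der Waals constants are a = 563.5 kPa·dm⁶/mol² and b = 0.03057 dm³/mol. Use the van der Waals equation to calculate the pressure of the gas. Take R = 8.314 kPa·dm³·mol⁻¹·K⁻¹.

P = nRT/(V − nb) − a n²/V²
nRT/(V − nb) = (3.94)(8.314)(726)/(4.308 − 3.94×0.03057) = 23782/4.1876 = 5679.1 kPa
a n²/V² = (563.5)(3.94)²/(4.308)² = 471.34 kPa
P = 5679.1 − 471.34 = 5208 kPa

P ≈ 5208 kPa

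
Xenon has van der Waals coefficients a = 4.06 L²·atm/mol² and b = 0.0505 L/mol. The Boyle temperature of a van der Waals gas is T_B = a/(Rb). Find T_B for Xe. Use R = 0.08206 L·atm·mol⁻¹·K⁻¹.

For a van der Waals gas the second virial coefficient B₂ = b − a/(RT) vanishes at T_B = a/(Rb).
T_B = 4.06/(0.08206×0.0505) = 4.06/0.0041440 = 979.7 K

T_B ≈ 979.7 K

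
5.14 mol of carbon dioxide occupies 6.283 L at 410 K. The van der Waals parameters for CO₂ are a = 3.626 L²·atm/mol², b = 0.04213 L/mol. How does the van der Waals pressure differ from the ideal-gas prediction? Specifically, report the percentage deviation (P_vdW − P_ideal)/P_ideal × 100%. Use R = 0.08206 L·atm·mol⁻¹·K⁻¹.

Ideal: P_ideal = nRT/V = (5.14)(0.08206)(410)/6.283 = 27.5240 atm
vdW: P = nRT/(V − nb) − a n²/V² = 172.933/6.06645 − 95.7975/39.4761 = 28.5065 − 2.42672 = 26.0798 atm
% deviation = (26.0798 − 27.5240)/27.5240 × 100% = -5.25%

-5.25 %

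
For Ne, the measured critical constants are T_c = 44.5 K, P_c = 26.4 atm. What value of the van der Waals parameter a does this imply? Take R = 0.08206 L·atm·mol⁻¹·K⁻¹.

From T_c = 8a/(27Rb) and P_c = a/(27b²): a = 27 R² T_c²/(64 P_c).
a = 27×(0.08206)²×(44.5)²/(64×26.4) = 360.04/1689.6 = 0.2131 L²·atm/mol²

a ≈ 0.2131 L²·atm/mol²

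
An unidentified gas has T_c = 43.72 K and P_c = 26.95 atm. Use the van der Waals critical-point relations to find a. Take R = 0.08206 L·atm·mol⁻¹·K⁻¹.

From T_c = 8a/(27Rb) and P_c = a/(27b²): a = 27 R² T_c²/(64 P_c).
a = 27×(0.08206)²×(43.72)²/(64×26.95) = 347.53/1724.8 = 0.2015 L²·atm/mol²

a ≈ 0.2015 L²·atm/mol²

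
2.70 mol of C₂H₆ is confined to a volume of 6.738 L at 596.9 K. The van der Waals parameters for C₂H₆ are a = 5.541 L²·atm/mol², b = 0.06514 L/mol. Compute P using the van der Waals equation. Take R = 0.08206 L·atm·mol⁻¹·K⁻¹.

P = nRT/(V − nb) − a n²/V²
nRT/(V − nb) = (2.70)(0.08206)(596.9)/(6.738 − 2.70×0.06514) = 132.25/6.5621 = 20.154 atm
a n²/V² = (5.541)(2.70)²/(6.738)² = 0.88972 atm
P = 20.154 − 0.88972 = 19.26 atm

P ≈ 19.26 atm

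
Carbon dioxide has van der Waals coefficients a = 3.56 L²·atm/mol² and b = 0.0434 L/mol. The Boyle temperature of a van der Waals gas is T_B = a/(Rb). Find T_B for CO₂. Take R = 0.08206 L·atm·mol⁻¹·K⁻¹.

T_B ≈ 999.6 K

For a van der Waals gas the second virial coefficient B₂ = b − a/(RT) vanishes at T_B = a/(Rb).
T_B = 3.56/(0.08206×0.0434) = 3.56/0.0035614 = 999.6 K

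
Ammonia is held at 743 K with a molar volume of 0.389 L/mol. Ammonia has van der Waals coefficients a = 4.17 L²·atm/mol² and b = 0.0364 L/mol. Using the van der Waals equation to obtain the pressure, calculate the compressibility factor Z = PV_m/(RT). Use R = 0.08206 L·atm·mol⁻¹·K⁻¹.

P = RT/(V_m − b) − a/V_m² = (0.08206)(743)/(0.389 − 0.0364) − 4.17/(0.389)²
  = 60.971/0.35260 − 27.557 = 172.92 − 27.557 = 145.36 atm
Z = PV_m/(RT) = (145.36)(0.389)/((0.08206)(743)) = 56.545/60.971 = 0.9274

Z ≈ 0.9274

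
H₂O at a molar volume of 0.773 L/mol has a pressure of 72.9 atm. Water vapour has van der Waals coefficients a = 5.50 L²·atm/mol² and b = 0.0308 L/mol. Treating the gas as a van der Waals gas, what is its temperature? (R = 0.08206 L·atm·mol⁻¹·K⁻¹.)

T = (P + a/V_m²)(V_m − b)/R
P + a/V_m² = 72.9 + 5.50/(0.773)² = 82.105 atm
V_m − b = 0.773 − 0.0308 = 0.74220 L/mol
T = (82.105)(0.74220)/0.08206 = 742.6 K

T ≈ 742.6 K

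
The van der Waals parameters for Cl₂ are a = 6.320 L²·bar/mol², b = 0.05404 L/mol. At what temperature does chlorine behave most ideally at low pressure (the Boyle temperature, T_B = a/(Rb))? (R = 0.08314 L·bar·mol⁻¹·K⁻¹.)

T_B ≈ 1407 K

For a van der Waals gas the second virial coefficient B₂ = b − a/(RT) vanishes at T_B = a/(Rb).
T_B = 6.320/(0.08314×0.05404) = 6.320/0.0044929 = 1407 K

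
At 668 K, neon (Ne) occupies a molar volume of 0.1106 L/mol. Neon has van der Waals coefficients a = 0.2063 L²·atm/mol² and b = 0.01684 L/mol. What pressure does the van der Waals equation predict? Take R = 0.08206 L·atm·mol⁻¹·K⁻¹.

P = RT/(V_m − b) − a/V_m²
RT/(V_m − b) = (0.08206)(668)/(0.1106 − 0.01684) = 54.816/0.093760 = 584.64 atm
a/V_m² = 0.2063/(0.1106)² = 16.865 atm
P = 584.64 − 16.865 = 567.8 atm

P ≈ 567.8 atm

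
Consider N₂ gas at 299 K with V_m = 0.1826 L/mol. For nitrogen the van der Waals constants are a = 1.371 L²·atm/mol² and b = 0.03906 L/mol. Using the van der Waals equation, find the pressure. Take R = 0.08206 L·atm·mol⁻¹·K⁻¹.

P ≈ 129.8 atm

P = RT/(V_m − b) − a/V_m²
RT/(V_m − b) = (0.08206)(299)/(0.1826 − 0.03906) = 24.536/0.14354 = 170.93 atm
a/V_m² = 1.371/(0.1826)² = 41.118 atm
P = 170.93 − 41.118 = 129.8 atm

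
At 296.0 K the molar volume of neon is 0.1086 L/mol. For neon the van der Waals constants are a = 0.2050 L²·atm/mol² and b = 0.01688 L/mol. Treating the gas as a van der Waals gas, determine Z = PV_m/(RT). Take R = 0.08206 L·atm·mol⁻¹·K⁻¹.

Z ≈ 1.106

P = RT/(V_m − b) − a/V_m² = (0.08206)(296.0)/(0.1086 − 0.01688) − 0.2050/(0.1086)²
  = 24.290/0.091720 − 17.382 = 264.83 − 17.382 = 247.45 atm
Z = PV_m/(RT) = (247.45)(0.1086)/((0.08206)(296.0)) = 26.873/24.290 = 1.106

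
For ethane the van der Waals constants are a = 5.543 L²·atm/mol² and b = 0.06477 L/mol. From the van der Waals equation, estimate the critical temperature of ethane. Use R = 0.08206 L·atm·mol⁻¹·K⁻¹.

For a van der Waals gas, T_c = 8a/(27Rb).
T_c = 8×5.543/(27×0.08206×0.06477) = 44.344/0.14351 = 309.0 K

T_c ≈ 309.0 K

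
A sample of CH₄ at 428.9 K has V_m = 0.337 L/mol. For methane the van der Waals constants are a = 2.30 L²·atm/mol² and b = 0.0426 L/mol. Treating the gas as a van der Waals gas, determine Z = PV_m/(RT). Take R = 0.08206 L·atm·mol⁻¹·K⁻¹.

Z ≈ 0.9508

P = RT/(V_m − b) − a/V_m² = (0.08206)(428.9)/(0.337 − 0.0426) − 2.30/(0.337)²
  = 35.196/0.29440 − 20.252 = 119.55 − 20.252 = 99.30 atm
Z = PV_m/(RT) = (99.30)(0.337)/((0.08206)(428.9)) = 33.464/35.196 = 0.9508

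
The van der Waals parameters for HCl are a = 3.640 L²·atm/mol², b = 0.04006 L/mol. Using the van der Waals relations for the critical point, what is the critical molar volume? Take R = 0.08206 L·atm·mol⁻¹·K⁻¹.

V_m,c ≈ 0.1202 L/mol

For a van der Waals gas, V_m,c = 3b.
V_m,c = 3×0.04006 = 0.1202 L/mol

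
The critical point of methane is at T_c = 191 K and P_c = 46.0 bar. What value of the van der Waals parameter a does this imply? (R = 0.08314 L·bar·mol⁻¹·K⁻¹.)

From T_c = 8a/(27Rb) and P_c = a/(27b²): a = 27 R² T_c²/(64 P_c).
a = 27×(0.08314)²×(191)²/(64×46.0) = 6808.5/2944.0 = 2.313 L²·bar/mol²

a ≈ 2.313 L²·bar/mol²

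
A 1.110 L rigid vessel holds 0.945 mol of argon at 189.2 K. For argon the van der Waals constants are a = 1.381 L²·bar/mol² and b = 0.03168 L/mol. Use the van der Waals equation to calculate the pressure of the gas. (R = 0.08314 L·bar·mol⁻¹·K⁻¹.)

P ≈ 12.76 bar

P = nRT/(V − nb) − a n²/V²
nRT/(V − nb) = (0.945)(0.08314)(189.2)/(1.110 − 0.945×0.03168) = 14.865/1.0801 = 13.763 bar
a n²/V² = (1.381)(0.945)²/(1.110)² = 1.0009 bar
P = 13.763 − 1.0009 = 12.76 bar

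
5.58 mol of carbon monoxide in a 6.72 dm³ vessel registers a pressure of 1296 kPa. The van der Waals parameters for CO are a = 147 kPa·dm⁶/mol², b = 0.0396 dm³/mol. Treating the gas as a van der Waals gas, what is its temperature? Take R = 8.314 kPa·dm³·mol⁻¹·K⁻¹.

T = (P + a n²/V²)(V − nb)/(nR)
P + a n²/V² = 1296 + (147)(5.58)²/(6.72)² = 1397.4 kPa
V − nb = 6.72 − (5.58)(0.0396) = 6.4990 dm³
T = (1397.4)(6.4990)/((5.58)(8.314)) = 195.8 K

T ≈ 195.8 K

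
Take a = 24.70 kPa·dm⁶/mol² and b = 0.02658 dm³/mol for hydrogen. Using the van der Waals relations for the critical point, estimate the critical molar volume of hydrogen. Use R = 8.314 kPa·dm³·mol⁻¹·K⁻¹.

V_m,c ≈ 0.07974 dm³/mol

For a van der Waals gas, V_m,c = 3b.
V_m,c = 3×0.02658 = 0.07974 dm³/mol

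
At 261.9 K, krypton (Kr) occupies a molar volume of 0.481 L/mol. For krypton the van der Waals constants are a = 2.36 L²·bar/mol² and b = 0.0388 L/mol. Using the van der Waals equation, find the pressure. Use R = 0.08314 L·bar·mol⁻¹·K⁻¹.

P ≈ 39.04 bar

P = RT/(V_m − b) − a/V_m²
RT/(V_m − b) = (0.08314)(261.9)/(0.481 − 0.0388) = 21.774/0.44220 = 49.240 bar
a/V_m² = 2.36/(0.481)² = 10.201 bar
P = 49.240 − 10.201 = 39.04 bar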